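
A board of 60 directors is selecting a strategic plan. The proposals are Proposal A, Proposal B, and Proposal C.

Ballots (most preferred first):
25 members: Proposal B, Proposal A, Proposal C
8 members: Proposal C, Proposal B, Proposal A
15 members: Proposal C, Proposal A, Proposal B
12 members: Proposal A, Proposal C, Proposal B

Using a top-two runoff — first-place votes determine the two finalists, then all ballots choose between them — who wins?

Round 1 first-place votes: Proposal A 12, Proposal B 25, Proposal C 23. Proposal B and Proposal C advance.
Runoff: Proposal B is ranked above Proposal C on 25 ballots, Proposal C above Proposal B on 35.

Proposal C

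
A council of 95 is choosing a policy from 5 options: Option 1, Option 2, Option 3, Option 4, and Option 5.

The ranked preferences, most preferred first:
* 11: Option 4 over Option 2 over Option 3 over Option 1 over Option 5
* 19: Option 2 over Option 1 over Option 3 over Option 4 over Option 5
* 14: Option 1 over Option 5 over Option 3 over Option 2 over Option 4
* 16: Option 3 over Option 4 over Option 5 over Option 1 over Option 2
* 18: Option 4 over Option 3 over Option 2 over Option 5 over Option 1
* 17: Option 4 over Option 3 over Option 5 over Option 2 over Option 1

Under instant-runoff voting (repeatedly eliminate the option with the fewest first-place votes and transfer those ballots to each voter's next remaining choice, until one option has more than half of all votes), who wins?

Option 3

Round 1: Option 1 14, Option 2 19, Option 3 16, Option 4 46, Option 5 0. Option 5 eliminated.
Round 2: Option 1 14, Option 2 19, Option 3 16, Option 4 46. Option 1 eliminated.
Round 3: Option 2 19, Option 3 30, Option 4 46. Option 2 eliminated.
Round 4: Option 3 49, Option 4 46. Option 3 has a majority (≥48).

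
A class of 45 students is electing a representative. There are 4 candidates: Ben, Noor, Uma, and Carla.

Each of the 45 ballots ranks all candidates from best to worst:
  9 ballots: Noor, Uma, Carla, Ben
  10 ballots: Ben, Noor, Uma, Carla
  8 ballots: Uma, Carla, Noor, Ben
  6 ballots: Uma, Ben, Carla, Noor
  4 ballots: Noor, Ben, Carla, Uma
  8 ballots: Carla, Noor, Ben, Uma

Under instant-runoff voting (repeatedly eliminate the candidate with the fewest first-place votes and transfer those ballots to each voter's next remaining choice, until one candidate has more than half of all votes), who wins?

Round 1: Ben 10, Noor 13, Uma 14, Carla 8. Carla eliminated.
Round 2: Ben 10, Noor 21, Uma 14. Ben eliminated.
Round 3: Noor 31, Uma 14. Noor has a majority (≥23).

Noor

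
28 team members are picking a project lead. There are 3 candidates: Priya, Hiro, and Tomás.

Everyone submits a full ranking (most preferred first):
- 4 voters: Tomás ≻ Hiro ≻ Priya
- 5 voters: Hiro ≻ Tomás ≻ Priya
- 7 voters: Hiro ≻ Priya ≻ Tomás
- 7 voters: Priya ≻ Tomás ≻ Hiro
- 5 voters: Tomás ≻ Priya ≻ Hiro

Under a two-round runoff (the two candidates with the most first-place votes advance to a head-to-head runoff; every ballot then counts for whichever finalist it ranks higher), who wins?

Tomás

Round 1 first-place votes: Priya 7, Hiro 12, Tomás 9. Hiro and Tomás advance.
Runoff: Hiro is ranked above Tomás on 12 ballots, Tomás above Hiro on 16.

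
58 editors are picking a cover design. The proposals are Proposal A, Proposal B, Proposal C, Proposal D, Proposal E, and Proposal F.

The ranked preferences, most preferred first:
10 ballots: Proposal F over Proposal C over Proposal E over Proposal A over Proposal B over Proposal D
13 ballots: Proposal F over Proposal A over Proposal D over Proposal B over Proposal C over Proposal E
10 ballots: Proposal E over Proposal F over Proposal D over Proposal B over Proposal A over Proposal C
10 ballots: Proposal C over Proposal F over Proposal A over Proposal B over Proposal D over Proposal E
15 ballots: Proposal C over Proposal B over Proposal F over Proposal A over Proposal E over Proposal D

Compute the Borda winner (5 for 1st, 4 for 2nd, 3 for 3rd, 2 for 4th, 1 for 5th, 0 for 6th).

Proposal A: 10×2 + 13×4 + 10×1 + 10×3 + 15×2 = 142
Proposal B: 10×1 + 13×2 + 10×2 + 10×2 + 15×4 = 136
Proposal C: 10×4 + 13×1 + 10×0 + 10×5 + 15×5 = 178
Proposal D: 10×0 + 13×3 + 10×3 + 10×1 + 15×0 = 79
Proposal E: 10×3 + 13×0 + 10×5 + 10×0 + 15×1 = 95
Proposal F: 10×5 + 13×5 + 10×4 + 10×4 + 15×3 = 240

Proposal F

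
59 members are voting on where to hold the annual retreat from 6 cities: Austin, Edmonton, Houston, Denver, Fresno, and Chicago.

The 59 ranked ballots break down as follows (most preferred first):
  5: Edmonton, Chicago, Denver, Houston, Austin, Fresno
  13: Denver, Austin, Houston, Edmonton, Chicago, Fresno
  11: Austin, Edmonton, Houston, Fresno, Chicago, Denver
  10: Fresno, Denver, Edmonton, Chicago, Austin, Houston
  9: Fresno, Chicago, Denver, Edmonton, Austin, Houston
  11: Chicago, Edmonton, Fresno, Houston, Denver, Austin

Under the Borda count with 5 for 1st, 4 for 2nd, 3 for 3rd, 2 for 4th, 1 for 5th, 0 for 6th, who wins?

Edmonton

Austin: 5×1 + 13×4 + 11×5 + 10×1 + 9×1 + 11×0 = 131
Edmonton: 5×5 + 13×2 + 11×4 + 10×3 + 9×2 + 11×4 = 187
Houston: 5×2 + 13×3 + 11×3 + 10×0 + 9×0 + 11×2 = 104
Denver: 5×3 + 13×5 + 11×0 + 10×4 + 9×3 + 11×1 = 158
Fresno: 5×0 + 13×0 + 11×2 + 10×5 + 9×5 + 11×3 = 150
Chicago: 5×4 + 13×1 + 11×1 + 10×2 + 9×4 + 11×5 = 155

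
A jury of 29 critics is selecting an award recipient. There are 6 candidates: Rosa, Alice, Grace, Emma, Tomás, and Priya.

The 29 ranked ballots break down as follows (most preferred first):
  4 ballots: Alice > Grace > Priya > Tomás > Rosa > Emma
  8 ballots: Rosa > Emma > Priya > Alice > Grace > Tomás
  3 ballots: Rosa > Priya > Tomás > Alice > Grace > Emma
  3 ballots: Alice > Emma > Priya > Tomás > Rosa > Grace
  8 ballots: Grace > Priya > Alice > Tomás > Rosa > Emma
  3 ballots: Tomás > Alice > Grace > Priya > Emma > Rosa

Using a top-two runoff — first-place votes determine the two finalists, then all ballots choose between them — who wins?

Round 1 first-place votes: Rosa 11, Alice 7, Grace 8, Emma 0, Tomás 3, Priya 0. Rosa and Grace advance.
Runoff: Rosa is ranked above Grace on 14 ballots, Grace above Rosa on 15.

Grace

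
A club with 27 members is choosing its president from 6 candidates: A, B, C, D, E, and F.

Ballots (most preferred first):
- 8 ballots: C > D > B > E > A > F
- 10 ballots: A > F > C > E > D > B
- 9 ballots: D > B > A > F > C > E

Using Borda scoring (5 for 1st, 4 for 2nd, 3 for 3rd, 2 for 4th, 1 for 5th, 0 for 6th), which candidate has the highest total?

A: 8×1 + 10×5 + 9×3 = 85
B: 8×3 + 10×0 + 9×4 = 60
C: 8×5 + 10×3 + 9×1 = 79
D: 8×4 + 10×1 + 9×5 = 87
E: 8×2 + 10×2 + 9×0 = 36
F: 8×0 + 10×4 + 9×2 = 58

D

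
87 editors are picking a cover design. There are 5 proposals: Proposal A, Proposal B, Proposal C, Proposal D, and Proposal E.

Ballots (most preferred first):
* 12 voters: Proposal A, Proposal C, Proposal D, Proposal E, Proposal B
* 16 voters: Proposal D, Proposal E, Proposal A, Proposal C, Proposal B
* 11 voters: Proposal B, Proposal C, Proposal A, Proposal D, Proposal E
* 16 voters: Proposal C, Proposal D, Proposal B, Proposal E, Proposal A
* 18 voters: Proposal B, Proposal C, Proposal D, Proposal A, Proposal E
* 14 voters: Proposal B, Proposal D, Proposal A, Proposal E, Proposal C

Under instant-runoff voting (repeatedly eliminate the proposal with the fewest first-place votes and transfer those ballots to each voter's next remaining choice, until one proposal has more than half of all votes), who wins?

Proposal C

Round 1: Proposal A 12, Proposal B 43, Proposal C 16, Proposal D 16, Proposal E 0. Proposal E eliminated.
Round 2: Proposal A 12, Proposal B 43, Proposal C 16, Proposal D 16. Proposal A eliminated.
Round 3: Proposal B 43, Proposal C 28, Proposal D 16. Proposal D eliminated.
Round 4: Proposal B 43, Proposal C 44. Proposal C has a majority (≥44).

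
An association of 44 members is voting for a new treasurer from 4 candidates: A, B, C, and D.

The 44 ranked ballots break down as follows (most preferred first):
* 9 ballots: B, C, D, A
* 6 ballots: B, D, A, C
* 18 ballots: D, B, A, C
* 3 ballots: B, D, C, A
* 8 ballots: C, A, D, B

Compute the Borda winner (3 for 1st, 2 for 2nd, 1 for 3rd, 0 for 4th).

B

A: 9×0 + 6×1 + 18×1 + 3×0 + 8×2 = 40
B: 9×3 + 6×3 + 18×2 + 3×3 + 8×0 = 90
C: 9×2 + 6×0 + 18×0 + 3×1 + 8×3 = 45
D: 9×1 + 6×2 + 18×3 + 3×2 + 8×1 = 89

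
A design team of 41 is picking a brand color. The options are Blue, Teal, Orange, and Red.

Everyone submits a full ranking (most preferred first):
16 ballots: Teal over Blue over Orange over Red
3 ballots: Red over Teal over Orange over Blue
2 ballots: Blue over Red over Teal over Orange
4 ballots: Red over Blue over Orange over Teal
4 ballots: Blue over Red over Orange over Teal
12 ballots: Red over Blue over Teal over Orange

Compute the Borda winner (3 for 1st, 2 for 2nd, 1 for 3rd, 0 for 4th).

Blue: 16×2 + 3×0 + 2×3 + 4×2 + 4×3 + 12×2 = 82
Teal: 16×3 + 3×2 + 2×1 + 4×0 + 4×0 + 12×1 = 68
Orange: 16×1 + 3×1 + 2×0 + 4×1 + 4×1 + 12×0 = 27
Red: 16×0 + 3×3 + 2×2 + 4×3 + 4×2 + 12×3 = 69

Blue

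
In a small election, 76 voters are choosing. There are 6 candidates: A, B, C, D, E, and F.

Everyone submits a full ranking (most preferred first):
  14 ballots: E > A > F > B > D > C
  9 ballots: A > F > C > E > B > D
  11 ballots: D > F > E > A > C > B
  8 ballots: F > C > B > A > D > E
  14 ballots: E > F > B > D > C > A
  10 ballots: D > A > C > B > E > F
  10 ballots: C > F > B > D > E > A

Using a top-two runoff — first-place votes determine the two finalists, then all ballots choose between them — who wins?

D

Round 1 first-place votes: A 9, B 0, C 10, D 21, E 28, F 8. E and D advance.
Runoff: E is ranked above D on 37 ballots, D above E on 39.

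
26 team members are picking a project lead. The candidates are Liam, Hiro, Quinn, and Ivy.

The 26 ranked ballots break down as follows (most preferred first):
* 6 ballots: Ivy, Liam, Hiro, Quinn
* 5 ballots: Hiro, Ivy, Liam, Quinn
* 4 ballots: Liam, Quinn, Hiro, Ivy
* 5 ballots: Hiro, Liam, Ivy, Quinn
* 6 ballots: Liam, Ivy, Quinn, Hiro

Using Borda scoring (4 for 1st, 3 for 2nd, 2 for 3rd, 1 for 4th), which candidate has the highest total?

Liam: 6×3 + 5×2 + 4×4 + 5×3 + 6×4 = 83
Hiro: 6×2 + 5×4 + 4×2 + 5×4 + 6×1 = 66
Quinn: 6×1 + 5×1 + 4×3 + 5×1 + 6×2 = 40
Ivy: 6×4 + 5×3 + 4×1 + 5×2 + 6×3 = 71

Liam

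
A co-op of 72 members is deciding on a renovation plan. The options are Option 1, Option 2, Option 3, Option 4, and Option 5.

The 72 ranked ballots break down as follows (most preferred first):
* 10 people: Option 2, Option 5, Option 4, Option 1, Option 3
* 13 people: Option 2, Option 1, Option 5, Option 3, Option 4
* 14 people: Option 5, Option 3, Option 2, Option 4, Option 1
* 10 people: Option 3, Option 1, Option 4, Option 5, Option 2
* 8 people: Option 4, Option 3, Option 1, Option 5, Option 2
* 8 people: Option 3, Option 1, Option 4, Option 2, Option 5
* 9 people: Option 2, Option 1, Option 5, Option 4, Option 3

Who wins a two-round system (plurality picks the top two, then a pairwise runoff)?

Round 1 first-place votes: Option 1 0, Option 2 32, Option 3 18, Option 4 8, Option 5 14. Option 2 and Option 3 advance.
Runoff: Option 2 is ranked above Option 3 on 32 ballots, Option 3 above Option 2 on 40.

Option 3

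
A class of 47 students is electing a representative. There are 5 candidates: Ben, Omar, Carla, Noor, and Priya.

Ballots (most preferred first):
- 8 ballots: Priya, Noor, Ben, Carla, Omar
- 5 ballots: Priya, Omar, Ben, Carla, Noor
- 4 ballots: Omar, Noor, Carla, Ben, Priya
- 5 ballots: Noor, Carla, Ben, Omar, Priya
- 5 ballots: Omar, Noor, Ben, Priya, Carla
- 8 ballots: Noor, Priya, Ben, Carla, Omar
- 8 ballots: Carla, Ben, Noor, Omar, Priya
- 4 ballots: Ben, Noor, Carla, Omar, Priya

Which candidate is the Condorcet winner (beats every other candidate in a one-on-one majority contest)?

Noor

Noor vs Ben: 30–17
Noor vs Omar: 33–14
Noor vs Carla: 34–13
Noor vs Priya: 34–13
Noor beats every other candidate.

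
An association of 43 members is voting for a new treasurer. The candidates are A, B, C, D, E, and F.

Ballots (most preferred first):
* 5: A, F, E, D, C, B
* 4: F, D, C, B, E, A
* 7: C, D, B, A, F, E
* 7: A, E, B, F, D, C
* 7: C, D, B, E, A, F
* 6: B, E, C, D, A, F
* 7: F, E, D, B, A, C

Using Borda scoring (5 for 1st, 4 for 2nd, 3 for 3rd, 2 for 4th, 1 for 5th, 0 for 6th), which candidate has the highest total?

D

A: 5×5 + 4×0 + 7×2 + 7×5 + 7×1 + 6×1 + 7×1 = 94
B: 5×0 + 4×2 + 7×3 + 7×3 + 7×3 + 6×5 + 7×2 = 115
C: 5×1 + 4×3 + 7×5 + 7×0 + 7×5 + 6×3 + 7×0 = 105
D: 5×2 + 4×4 + 7×4 + 7×1 + 7×4 + 6×2 + 7×3 = 122
E: 5×3 + 4×1 + 7×0 + 7×4 + 7×2 + 6×4 + 7×4 = 113
F: 5×4 + 4×5 + 7×1 + 7×2 + 7×0 + 6×0 + 7×5 = 96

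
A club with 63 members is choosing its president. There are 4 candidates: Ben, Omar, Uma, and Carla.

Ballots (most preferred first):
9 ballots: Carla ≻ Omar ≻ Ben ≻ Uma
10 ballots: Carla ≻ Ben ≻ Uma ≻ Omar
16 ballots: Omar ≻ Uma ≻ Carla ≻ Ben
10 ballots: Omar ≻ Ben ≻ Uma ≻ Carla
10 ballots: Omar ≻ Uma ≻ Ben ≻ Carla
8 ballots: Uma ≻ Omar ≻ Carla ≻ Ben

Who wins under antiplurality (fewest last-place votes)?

Uma

Last-place votes: Ben 24, Omar 10, Uma 9, Carla 20.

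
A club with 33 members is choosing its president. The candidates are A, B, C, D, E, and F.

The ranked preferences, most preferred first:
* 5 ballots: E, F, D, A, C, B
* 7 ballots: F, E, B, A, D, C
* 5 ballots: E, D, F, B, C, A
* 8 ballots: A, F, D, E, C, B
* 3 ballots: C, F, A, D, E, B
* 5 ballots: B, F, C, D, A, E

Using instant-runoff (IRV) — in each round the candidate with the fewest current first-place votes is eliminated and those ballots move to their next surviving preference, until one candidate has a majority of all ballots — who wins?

F

Round 1: A 8, B 5, C 3, D 0, E 10, F 7. D eliminated.
Round 2: A 8, B 5, C 3, E 10, F 7. C eliminated.
Round 3: A 8, B 5, E 10, F 10. B eliminated.
Round 4: A 8, E 10, F 15. A eliminated.
Round 5: E 10, F 23. F has a majority (≥17).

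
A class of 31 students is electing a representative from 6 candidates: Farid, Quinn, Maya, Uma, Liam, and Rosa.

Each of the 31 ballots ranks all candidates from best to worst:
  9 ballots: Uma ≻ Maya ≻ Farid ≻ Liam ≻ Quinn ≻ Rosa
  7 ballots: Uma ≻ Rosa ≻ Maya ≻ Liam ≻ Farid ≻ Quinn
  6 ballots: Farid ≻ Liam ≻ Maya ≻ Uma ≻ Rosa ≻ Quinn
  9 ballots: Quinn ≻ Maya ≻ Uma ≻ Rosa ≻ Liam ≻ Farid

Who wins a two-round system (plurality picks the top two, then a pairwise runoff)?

Round 1 first-place votes: Farid 6, Quinn 9, Maya 0, Uma 16, Liam 0, Rosa 0. Uma and Quinn advance.
Runoff: Uma is ranked above Quinn on 22 ballots, Quinn above Uma on 9.

Uma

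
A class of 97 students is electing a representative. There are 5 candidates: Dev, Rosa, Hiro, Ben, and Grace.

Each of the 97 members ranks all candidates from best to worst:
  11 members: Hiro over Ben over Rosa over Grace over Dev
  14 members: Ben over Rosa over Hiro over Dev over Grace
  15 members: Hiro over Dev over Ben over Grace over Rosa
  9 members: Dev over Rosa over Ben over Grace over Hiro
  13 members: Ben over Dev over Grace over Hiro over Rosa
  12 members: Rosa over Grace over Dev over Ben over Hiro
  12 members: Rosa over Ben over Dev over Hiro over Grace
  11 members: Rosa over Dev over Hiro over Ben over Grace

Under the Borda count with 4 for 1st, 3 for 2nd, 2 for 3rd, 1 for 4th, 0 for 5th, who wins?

Ben

Dev: 11×0 + 14×1 + 15×3 + 9×4 + 13×3 + 12×2 + 12×2 + 11×3 = 215
Rosa: 11×2 + 14×3 + 15×0 + 9×3 + 13×0 + 12×4 + 12×4 + 11×4 = 231
Hiro: 11×4 + 14×2 + 15×4 + 9×0 + 13×1 + 12×0 + 12×1 + 11×2 = 179
Ben: 11×3 + 14×4 + 15×2 + 9×2 + 13×4 + 12×1 + 12×3 + 11×1 = 248
Grace: 11×1 + 14×0 + 15×1 + 9×1 + 13×2 + 12×3 + 12×0 + 11×0 = 97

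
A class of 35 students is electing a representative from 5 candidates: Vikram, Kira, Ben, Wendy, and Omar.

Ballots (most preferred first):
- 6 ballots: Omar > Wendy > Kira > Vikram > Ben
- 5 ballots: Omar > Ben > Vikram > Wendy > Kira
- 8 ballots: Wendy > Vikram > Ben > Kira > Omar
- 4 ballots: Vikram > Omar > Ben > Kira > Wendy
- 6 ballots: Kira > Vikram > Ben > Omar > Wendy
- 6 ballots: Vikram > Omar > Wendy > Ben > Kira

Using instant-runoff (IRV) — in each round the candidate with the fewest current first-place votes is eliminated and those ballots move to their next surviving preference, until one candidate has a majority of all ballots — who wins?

Round 1: Vikram 10, Kira 6, Ben 0, Wendy 8, Omar 11. Ben eliminated.
Round 2: Vikram 10, Kira 6, Wendy 8, Omar 11. Kira eliminated.
Round 3: Vikram 16, Wendy 8, Omar 11. Wendy eliminated.
Round 4: Vikram 24, Omar 11. Vikram has a majority (≥18).

Vikram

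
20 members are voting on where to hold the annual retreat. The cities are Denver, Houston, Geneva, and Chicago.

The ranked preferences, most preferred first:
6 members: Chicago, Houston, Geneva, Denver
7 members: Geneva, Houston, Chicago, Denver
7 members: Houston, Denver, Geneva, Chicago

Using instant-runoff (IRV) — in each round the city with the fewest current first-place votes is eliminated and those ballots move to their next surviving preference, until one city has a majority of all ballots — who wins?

Round 1: Denver 0, Houston 7, Geneva 7, Chicago 6. Denver eliminated.
Round 2: Houston 7, Geneva 7, Chicago 6. Chicago eliminated.
Round 3: Houston 13, Geneva 7. Houston has a majority (≥11).

Houston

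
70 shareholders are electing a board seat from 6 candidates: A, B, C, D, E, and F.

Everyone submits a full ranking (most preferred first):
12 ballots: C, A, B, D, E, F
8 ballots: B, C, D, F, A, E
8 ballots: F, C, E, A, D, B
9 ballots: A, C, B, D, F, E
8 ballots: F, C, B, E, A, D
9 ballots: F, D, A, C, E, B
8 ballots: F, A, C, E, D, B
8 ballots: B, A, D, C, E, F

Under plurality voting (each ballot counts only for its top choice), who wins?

F

First-place votes: A 9, B 16, C 12, D 0, E 0, F 33.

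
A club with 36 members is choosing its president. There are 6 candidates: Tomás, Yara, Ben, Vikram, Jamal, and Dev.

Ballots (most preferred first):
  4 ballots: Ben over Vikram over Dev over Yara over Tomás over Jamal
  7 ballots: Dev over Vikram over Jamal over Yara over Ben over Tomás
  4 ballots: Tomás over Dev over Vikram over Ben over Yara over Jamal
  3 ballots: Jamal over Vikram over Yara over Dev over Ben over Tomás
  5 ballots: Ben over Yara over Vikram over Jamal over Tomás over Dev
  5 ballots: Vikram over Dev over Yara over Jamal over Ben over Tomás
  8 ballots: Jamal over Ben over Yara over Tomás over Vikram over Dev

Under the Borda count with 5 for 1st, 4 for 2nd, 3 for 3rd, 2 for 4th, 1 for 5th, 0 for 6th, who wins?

Vikram

Tomás: 4×1 + 7×0 + 4×5 + 3×0 + 5×1 + 5×0 + 8×2 = 45
Yara: 4×2 + 7×2 + 4×1 + 3×3 + 5×4 + 5×3 + 8×3 = 94
Ben: 4×5 + 7×1 + 4×2 + 3×1 + 5×5 + 5×1 + 8×4 = 100
Vikram: 4×4 + 7×4 + 4×3 + 3×4 + 5×3 + 5×5 + 8×1 = 116
Jamal: 4×0 + 7×3 + 4×0 + 3×5 + 5×2 + 5×2 + 8×5 = 96
Dev: 4×3 + 7×5 + 4×4 + 3×2 + 5×0 + 5×4 + 8×0 = 89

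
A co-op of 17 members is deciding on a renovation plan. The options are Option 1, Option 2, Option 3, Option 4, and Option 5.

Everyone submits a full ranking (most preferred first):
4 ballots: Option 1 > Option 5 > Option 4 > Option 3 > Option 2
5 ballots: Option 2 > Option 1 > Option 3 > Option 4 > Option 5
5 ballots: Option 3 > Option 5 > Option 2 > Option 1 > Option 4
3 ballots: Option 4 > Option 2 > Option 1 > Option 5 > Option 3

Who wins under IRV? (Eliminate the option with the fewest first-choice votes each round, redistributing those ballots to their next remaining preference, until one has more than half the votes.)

Round 1: Option 1 4, Option 2 5, Option 3 5, Option 4 3, Option 5 0. Option 5 eliminated.
Round 2: Option 1 4, Option 2 5, Option 3 5, Option 4 3. Option 4 eliminated.
Round 3: Option 1 4, Option 2 8, Option 3 5. Option 1 eliminated.
Round 4: Option 2 8, Option 3 9. Option 3 has a majority (≥9).

Option 3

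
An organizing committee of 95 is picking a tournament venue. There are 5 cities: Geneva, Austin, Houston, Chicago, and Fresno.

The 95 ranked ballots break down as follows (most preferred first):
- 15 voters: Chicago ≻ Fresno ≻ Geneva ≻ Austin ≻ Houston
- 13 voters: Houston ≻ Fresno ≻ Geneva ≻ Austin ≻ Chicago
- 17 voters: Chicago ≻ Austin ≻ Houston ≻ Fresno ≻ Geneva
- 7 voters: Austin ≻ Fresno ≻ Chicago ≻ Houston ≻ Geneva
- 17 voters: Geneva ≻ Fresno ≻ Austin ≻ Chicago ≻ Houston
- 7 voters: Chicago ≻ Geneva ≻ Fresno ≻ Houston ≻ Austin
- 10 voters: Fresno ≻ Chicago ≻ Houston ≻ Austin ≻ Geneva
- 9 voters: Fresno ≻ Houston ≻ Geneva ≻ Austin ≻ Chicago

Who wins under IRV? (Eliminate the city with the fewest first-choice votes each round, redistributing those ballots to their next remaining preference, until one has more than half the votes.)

Fresno

Round 1: Geneva 17, Austin 7, Houston 13, Chicago 39, Fresno 19. Austin eliminated.
Round 2: Geneva 17, Houston 13, Chicago 39, Fresno 26. Houston eliminated.
Round 3: Geneva 17, Chicago 39, Fresno 39. Geneva eliminated.
Round 4: Chicago 39, Fresno 56. Fresno has a majority (≥48).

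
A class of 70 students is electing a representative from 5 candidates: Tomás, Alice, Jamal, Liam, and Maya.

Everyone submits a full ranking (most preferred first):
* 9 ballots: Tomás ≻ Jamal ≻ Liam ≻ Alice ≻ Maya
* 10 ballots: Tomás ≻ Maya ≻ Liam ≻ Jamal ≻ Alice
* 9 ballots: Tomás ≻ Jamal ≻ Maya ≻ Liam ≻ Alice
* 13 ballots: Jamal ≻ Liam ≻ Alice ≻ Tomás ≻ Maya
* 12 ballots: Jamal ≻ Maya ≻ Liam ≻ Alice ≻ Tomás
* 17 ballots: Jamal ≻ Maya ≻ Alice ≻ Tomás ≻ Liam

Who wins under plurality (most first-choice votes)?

First-place votes: Tomás 28, Alice 0, Jamal 42, Liam 0, Maya 0.

Jamal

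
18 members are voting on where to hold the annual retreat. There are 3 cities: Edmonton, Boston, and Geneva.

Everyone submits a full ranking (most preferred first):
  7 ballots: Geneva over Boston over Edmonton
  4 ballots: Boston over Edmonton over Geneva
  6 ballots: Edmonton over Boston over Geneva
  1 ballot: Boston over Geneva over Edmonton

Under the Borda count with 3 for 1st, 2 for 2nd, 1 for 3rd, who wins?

Boston

Edmonton: 7×1 + 4×2 + 6×3 + 1×1 = 34
Boston: 7×2 + 4×3 + 6×2 + 1×3 = 41
Geneva: 7×3 + 4×1 + 6×1 + 1×2 = 33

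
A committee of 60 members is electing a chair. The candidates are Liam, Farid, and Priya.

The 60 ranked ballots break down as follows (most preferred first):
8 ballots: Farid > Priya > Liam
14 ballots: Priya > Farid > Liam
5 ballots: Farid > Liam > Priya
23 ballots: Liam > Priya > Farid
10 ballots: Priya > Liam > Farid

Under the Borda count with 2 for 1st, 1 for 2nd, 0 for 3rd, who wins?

Liam: 8×0 + 14×0 + 5×1 + 23×2 + 10×1 = 61
Farid: 8×2 + 14×1 + 5×2 + 23×0 + 10×0 = 40
Priya: 8×1 + 14×2 + 5×0 + 23×1 + 10×2 = 79

Priya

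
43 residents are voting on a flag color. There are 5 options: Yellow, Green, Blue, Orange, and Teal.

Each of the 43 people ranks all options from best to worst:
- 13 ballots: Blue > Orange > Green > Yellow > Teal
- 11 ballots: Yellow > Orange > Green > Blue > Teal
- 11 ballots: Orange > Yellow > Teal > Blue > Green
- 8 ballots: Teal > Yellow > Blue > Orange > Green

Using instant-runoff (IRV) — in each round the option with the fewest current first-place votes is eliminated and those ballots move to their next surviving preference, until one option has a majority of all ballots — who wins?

Round 1: Yellow 11, Green 0, Blue 13, Orange 11, Teal 8. Green eliminated.
Round 2: Yellow 11, Blue 13, Orange 11, Teal 8. Teal eliminated.
Round 3: Yellow 19, Blue 13, Orange 11. Orange eliminated.
Round 4: Yellow 30, Blue 13. Yellow has a majority (≥22).

Yellow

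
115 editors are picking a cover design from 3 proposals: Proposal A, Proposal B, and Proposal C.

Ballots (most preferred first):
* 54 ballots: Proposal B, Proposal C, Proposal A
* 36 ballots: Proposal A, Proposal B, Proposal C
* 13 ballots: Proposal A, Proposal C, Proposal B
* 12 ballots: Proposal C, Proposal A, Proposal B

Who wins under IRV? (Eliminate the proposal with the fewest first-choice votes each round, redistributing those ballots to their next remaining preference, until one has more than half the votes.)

Proposal A

Round 1: Proposal A 49, Proposal B 54, Proposal C 12. Proposal C eliminated.
Round 2: Proposal A 61, Proposal B 54. Proposal A has a majority (≥58).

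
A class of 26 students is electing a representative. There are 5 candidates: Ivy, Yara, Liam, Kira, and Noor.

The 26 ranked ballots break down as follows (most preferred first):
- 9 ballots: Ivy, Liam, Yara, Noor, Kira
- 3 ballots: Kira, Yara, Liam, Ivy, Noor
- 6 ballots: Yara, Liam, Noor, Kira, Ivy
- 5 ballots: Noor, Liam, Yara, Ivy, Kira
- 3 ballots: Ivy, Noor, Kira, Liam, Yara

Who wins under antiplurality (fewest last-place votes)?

Last-place votes: Ivy 6, Yara 3, Liam 0, Kira 14, Noor 3.

Liam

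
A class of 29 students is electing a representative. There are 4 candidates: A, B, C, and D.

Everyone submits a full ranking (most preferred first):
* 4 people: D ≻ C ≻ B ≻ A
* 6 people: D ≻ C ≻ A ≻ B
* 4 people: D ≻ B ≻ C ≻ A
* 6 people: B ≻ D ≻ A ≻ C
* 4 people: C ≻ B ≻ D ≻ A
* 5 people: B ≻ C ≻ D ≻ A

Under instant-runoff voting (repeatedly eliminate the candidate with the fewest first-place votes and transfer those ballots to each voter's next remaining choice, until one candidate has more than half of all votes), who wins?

B

Round 1: A 0, B 11, C 4, D 14. A eliminated.
Round 2: B 11, C 4, D 14. C eliminated.
Round 3: B 15, D 14. B has a majority (≥15).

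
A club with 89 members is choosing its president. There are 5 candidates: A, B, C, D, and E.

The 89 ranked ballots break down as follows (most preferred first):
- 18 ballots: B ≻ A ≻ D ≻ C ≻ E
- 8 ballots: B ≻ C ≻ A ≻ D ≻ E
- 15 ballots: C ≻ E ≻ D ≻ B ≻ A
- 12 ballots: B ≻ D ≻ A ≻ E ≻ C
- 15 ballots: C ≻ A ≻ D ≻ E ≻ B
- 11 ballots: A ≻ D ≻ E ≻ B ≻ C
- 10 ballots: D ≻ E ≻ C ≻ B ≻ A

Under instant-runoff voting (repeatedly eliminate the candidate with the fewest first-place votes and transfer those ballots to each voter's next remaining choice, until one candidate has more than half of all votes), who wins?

Round 1: A 11, B 38, C 30, D 10, E 0. E eliminated.
Round 2: A 11, B 38, C 30, D 10. D eliminated.
Round 3: A 11, B 38, C 40. A eliminated.
Round 4: B 49, C 40. B has a majority (≥45).

B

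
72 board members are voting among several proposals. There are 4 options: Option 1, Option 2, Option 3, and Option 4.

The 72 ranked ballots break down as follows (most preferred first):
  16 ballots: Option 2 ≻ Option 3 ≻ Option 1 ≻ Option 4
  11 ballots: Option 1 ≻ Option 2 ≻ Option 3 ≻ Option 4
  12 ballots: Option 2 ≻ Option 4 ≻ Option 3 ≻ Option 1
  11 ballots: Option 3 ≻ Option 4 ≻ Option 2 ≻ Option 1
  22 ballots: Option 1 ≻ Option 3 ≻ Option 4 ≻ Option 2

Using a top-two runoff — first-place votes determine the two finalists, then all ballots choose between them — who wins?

Option 2

Round 1 first-place votes: Option 1 33, Option 2 28, Option 3 11, Option 4 0. Option 1 and Option 2 advance.
Runoff: Option 1 is ranked above Option 2 on 33 ballots, Option 2 above Option 1 on 39.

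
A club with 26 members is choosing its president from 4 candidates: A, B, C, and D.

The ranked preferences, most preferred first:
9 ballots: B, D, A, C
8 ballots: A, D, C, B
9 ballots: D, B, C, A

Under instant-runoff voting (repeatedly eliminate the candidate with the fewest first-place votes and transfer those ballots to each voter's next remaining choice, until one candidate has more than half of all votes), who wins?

D

Round 1: A 8, B 9, C 0, D 9. C eliminated.
Round 2: A 8, B 9, D 9. A eliminated.
Round 3: B 9, D 17. D has a majority (≥14).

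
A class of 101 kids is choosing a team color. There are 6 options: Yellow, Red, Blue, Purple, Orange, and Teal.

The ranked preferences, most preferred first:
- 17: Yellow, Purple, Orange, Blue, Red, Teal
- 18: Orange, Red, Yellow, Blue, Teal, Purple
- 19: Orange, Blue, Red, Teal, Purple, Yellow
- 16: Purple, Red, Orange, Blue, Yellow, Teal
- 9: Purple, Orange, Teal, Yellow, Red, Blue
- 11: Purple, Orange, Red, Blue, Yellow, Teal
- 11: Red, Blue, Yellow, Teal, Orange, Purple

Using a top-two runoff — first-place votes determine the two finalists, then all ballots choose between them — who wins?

Purple

Round 1 first-place votes: Yellow 17, Red 11, Blue 0, Purple 36, Orange 37, Teal 0. Orange and Purple advance.
Runoff: Orange is ranked above Purple on 48 ballots, Purple above Orange on 53.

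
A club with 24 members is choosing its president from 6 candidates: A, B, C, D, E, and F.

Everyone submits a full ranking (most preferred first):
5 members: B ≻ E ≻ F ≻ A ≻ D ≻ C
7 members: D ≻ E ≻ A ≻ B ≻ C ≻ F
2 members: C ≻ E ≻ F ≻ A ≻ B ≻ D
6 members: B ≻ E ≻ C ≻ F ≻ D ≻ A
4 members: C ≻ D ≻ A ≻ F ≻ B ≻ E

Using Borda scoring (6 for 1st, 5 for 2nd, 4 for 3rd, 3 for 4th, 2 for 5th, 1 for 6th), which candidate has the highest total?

A: 5×3 + 7×4 + 2×3 + 6×1 + 4×4 = 71
B: 5×6 + 7×3 + 2×2 + 6×6 + 4×2 = 99
C: 5×1 + 7×2 + 2×6 + 6×4 + 4×6 = 79
D: 5×2 + 7×6 + 2×1 + 6×2 + 4×5 = 86
E: 5×5 + 7×5 + 2×5 + 6×5 + 4×1 = 104
F: 5×4 + 7×1 + 2×4 + 6×3 + 4×3 = 65

E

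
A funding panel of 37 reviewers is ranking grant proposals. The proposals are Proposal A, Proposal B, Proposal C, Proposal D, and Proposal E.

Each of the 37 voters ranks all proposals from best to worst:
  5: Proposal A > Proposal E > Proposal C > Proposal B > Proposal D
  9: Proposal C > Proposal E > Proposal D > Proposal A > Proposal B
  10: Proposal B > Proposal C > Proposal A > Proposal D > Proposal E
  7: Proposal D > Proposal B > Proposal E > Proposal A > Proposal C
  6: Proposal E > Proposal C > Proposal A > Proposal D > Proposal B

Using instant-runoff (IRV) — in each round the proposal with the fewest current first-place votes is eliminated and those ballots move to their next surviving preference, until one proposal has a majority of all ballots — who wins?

Round 1: Proposal A 5, Proposal B 10, Proposal C 9, Proposal D 7, Proposal E 6. Proposal A eliminated.
Round 2: Proposal B 10, Proposal C 9, Proposal D 7, Proposal E 11. Proposal D eliminated.
Round 3: Proposal B 17, Proposal C 9, Proposal E 11. Proposal C eliminated.
Round 4: Proposal B 17, Proposal E 20. Proposal E has a majority (≥19).

Proposal E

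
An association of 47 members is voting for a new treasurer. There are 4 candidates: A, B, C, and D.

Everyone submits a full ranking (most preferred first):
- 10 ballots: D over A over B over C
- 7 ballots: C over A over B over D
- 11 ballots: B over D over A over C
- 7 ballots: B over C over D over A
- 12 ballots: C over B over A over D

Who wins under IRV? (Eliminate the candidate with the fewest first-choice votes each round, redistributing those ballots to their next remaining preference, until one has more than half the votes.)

B

Round 1: A 0, B 18, C 19, D 10. A eliminated.
Round 2: B 18, C 19, D 10. D eliminated.
Round 3: B 28, C 19. B has a majority (≥24).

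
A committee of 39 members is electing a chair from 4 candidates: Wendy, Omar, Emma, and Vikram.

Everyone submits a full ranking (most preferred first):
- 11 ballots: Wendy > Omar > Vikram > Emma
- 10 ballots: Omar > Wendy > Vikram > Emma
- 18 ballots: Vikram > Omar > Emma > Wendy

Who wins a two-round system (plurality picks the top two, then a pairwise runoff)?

Wendy

Round 1 first-place votes: Wendy 11, Omar 10, Emma 0, Vikram 18. Vikram and Wendy advance.
Runoff: Vikram is ranked above Wendy on 18 ballots, Wendy above Vikram on 21.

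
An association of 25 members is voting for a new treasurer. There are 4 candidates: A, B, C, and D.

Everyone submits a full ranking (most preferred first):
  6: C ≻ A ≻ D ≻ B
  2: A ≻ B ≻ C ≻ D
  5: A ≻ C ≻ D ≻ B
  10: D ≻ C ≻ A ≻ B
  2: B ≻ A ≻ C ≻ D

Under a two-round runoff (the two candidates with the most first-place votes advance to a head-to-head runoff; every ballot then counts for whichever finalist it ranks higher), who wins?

Round 1 first-place votes: A 7, B 2, C 6, D 10. D and A advance.
Runoff: D is ranked above A on 10 ballots, A above D on 15.

A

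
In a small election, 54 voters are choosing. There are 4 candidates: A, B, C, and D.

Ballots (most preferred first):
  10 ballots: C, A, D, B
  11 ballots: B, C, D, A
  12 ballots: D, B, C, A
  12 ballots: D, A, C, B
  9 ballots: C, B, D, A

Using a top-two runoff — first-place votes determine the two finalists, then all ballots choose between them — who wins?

Round 1 first-place votes: A 0, B 11, C 19, D 24. D and C advance.
Runoff: D is ranked above C on 24 ballots, C above D on 30.

C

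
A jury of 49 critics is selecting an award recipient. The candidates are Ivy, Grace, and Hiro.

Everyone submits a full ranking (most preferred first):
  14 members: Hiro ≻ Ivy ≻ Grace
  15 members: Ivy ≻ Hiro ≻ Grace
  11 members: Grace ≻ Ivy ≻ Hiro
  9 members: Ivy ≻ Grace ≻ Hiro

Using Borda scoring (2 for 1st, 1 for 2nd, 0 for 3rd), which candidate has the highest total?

Ivy

Ivy: 14×1 + 15×2 + 11×1 + 9×2 = 73
Grace: 14×0 + 15×0 + 11×2 + 9×1 = 31
Hiro: 14×2 + 15×1 + 11×0 + 9×0 = 43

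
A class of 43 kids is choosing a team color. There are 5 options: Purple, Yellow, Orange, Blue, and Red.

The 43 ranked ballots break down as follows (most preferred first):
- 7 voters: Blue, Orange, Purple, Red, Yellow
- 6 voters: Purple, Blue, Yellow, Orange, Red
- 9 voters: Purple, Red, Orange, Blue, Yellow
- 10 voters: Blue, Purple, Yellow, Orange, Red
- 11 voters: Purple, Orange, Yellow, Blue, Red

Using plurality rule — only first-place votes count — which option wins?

First-place votes: Purple 26, Yellow 0, Orange 0, Blue 17, Red 0.

Purple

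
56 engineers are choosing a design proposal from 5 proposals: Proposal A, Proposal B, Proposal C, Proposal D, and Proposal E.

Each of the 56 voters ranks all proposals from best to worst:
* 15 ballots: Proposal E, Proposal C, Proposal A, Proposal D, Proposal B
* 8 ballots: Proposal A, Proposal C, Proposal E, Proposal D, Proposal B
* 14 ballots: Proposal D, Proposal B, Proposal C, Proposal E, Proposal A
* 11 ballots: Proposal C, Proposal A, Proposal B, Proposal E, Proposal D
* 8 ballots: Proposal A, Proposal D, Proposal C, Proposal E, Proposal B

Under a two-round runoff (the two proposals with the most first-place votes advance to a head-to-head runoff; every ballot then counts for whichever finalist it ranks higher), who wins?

Round 1 first-place votes: Proposal A 16, Proposal B 0, Proposal C 11, Proposal D 14, Proposal E 15. Proposal A and Proposal E advance.
Runoff: Proposal A is ranked above Proposal E on 27 ballots, Proposal E above Proposal A on 29.

Proposal E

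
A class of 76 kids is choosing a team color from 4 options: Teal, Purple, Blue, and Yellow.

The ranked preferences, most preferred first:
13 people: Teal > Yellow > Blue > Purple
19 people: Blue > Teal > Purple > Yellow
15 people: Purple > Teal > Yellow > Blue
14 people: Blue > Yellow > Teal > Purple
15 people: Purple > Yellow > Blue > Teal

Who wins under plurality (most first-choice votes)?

Blue

First-place votes: Teal 13, Purple 30, Blue 33, Yellow 0.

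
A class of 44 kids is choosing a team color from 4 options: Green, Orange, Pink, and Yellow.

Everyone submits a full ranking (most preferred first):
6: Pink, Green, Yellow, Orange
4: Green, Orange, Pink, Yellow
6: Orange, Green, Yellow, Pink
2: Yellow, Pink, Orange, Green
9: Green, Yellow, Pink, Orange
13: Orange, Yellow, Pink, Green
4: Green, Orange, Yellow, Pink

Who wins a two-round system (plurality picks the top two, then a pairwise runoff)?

Green

Round 1 first-place votes: Green 17, Orange 19, Pink 6, Yellow 2. Orange and Green advance.
Runoff: Orange is ranked above Green on 21 ballots, Green above Orange on 23.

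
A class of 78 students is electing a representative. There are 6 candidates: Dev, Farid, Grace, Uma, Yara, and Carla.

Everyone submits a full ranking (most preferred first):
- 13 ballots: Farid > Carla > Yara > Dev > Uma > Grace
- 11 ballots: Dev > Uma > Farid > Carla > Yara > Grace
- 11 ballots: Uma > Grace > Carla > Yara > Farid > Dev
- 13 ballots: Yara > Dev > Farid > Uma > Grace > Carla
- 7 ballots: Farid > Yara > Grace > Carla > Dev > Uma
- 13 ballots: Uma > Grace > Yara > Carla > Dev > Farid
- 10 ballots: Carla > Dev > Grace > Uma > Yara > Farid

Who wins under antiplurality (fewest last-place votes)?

Last-place votes: Dev 11, Farid 23, Grace 24, Uma 7, Yara 0, Carla 13.

Yara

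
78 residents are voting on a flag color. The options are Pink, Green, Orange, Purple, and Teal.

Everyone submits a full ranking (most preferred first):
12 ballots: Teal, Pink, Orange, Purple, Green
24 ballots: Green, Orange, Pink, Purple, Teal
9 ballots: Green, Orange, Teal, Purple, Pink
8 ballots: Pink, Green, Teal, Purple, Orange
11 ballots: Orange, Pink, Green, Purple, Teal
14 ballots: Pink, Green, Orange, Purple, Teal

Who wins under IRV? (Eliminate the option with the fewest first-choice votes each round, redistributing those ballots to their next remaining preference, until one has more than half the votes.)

Round 1: Pink 22, Green 33, Orange 11, Purple 0, Teal 12. Purple eliminated.
Round 2: Pink 22, Green 33, Orange 11, Teal 12. Orange eliminated.
Round 3: Pink 33, Green 33, Teal 12. Teal eliminated.
Round 4: Pink 45, Green 33. Pink has a majority (≥40).

Pink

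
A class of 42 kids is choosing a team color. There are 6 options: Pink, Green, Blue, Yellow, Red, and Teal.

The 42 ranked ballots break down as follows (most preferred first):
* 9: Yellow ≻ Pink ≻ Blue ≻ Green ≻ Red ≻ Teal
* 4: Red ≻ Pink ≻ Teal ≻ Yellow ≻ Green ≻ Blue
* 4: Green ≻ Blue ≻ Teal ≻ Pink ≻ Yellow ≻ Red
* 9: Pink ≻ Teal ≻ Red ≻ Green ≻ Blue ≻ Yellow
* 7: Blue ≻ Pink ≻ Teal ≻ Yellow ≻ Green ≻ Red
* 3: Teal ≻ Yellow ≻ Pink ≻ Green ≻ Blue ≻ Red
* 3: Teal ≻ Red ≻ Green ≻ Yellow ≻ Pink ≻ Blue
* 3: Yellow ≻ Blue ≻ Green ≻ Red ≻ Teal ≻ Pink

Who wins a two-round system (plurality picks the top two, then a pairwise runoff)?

Round 1 first-place votes: Pink 9, Green 4, Blue 7, Yellow 12, Red 4, Teal 6. Yellow and Pink advance.
Runoff: Yellow is ranked above Pink on 18 ballots, Pink above Yellow on 24.

Pink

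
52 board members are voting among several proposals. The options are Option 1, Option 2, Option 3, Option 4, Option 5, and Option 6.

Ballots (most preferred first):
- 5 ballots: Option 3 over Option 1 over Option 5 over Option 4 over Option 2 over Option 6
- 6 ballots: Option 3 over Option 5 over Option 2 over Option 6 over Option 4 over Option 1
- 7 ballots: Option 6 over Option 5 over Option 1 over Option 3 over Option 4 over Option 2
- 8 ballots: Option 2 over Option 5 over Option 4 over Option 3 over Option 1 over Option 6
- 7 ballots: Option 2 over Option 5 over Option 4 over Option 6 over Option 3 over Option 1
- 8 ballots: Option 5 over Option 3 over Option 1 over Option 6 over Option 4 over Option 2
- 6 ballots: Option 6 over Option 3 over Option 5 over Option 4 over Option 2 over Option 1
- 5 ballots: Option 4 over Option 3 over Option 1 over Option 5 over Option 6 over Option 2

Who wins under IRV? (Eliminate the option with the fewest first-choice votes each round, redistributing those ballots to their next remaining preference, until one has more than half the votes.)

Option 3

Round 1: Option 1 0, Option 2 15, Option 3 11, Option 4 5, Option 5 8, Option 6 13. Option 1 eliminated.
Round 2: Option 2 15, Option 3 11, Option 4 5, Option 5 8, Option 6 13. Option 4 eliminated.
Round 3: Option 2 15, Option 3 16, Option 5 8, Option 6 13. Option 5 eliminated.
Round 4: Option 2 15, Option 3 24, Option 6 13. Option 6 eliminated.
Round 5: Option 2 15, Option 3 37. Option 3 has a majority (≥27).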